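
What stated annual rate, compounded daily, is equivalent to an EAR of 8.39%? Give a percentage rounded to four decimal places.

8.0575%

(1 + r/365)^365 − 1 = 0.0839, so 1 + r/365 = 1.0839^(1/365).
r/365 = 0.000221, so r = 0.080575 = 8.0575%.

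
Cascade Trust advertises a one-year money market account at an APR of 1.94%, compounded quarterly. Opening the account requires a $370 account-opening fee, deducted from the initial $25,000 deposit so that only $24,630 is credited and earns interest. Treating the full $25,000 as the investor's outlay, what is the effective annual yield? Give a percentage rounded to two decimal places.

Value after one year: 24,630 × (1 + 0.0194/4)^4 = 24,630 × 1.019542 = $25,111.31.
Effective yield on the $25,000 outlay: 25,111.31 / 25,000 − 1 = 0.004452 = 0.45%.

0.45%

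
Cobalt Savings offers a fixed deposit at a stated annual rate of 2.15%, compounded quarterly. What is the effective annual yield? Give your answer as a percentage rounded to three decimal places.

2.167%

EAR = (1 + 0.0215/4)^4 − 1.
= 1.021674 − 1 = 2.167%.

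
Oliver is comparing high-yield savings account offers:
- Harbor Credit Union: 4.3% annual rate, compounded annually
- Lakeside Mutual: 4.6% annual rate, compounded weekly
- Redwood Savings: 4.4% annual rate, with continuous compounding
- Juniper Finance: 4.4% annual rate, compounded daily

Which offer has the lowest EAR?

Harbor Credit Union: compounded annually, EAR = 4.300%
Lakeside Mutual: (1 + 0.046/52)^52 − 1 = 4.705%
Redwood Savings: e^0.044 − 1 = 4.498%
Juniper Finance: (1 + 0.044/365)^365 − 1 = 4.498%
The lowest effective annual rate is Harbor Credit Union at 4.300%.

Harbor Credit Union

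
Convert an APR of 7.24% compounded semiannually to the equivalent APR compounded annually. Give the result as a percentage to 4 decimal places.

7.3710%

EAR = (1 + 0.0724/2)^2 − 1 = 0.073710.
Compounded annually, the equivalent nominal rate is the EAR itself: 7.3710%.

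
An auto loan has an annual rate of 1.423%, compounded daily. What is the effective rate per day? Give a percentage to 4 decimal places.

0.0039%

With a nominal annual rate compounded daily, the periodic rate is the nominal rate divided by 365.
i = 0.01423 / 365 = 0.0000390 = 0.0039%.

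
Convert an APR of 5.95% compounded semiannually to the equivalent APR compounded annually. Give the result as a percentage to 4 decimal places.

6.0385%

EAR = (1 + 0.0595/2)^2 − 1 = 0.060385.
Compounded annually, the equivalent nominal rate is the EAR itself: 6.0385%.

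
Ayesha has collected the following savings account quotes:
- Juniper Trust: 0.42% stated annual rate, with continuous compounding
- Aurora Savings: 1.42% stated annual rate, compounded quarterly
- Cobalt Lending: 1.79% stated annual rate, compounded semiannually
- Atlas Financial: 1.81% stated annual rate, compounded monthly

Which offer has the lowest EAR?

Juniper Trust: e^0.0042 − 1 = 0.421%
Aurora Savings: (1 + 0.0142/4)^4 − 1 = 1.428%
Cobalt Lending: (1 + 0.0179/2)^2 − 1 = 1.798%
Atlas Financial: (1 + 0.0181/12)^12 − 1 = 1.825%
The lowest effective annual rate is Juniper Trust at 0.421%.

Juniper Trust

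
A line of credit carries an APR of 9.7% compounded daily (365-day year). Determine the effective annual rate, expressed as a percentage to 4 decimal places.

10.1846%

EAR = (1 + 0.097/365)^365 − 1.
= 1.101846 − 1 = 10.1846%.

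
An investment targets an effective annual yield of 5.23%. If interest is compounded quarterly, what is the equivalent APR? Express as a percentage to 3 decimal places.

(1 + r/4)^4 − 1 = 0.0523, so 1 + r/4 = 1.0523^(1/4).
r/4 = 0.012826, so r = 0.051304 = 5.130%.

5.130%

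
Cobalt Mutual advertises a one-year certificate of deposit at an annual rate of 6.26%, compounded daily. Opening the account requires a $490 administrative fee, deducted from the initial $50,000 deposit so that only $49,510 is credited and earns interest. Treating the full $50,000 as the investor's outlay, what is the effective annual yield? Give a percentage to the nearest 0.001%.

5.416%

Value after one year: 49,510 × (1 + 0.0626/365)^365 = 49,510 × 1.064595 = $52,708.11.
Effective yield on the $50,000 outlay: 52,708.11 / 50,000 − 1 = 0.054162 = 5.416%.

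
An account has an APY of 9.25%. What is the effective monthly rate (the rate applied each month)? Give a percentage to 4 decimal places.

The per-month rate i satisfies (1 + i)^12 = 1 + 0.0925.
i = 1.0925^(1/12) − 1 = 0.0073996 = 0.7400%.

0.7400%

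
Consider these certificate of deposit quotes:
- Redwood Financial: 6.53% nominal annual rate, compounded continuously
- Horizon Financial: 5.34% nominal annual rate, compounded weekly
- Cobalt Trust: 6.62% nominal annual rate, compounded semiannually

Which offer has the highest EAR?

Redwood Financial: e^0.0653 − 1 = 6.748%
Horizon Financial: (1 + 0.0534/52)^52 − 1 = 5.482%
Cobalt Trust: (1 + 0.0662/2)^2 − 1 = 6.730%
The highest effective annual rate is Redwood Financial at 6.748%.

Redwood Financial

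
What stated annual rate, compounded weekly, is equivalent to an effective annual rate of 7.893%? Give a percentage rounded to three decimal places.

(1 + r/52)^52 − 1 = 0.07893, so 1 + r/52 = 1.07893^(1/52).
r/52 = 0.001462, so r = 0.076025 = 7.603%.

7.603%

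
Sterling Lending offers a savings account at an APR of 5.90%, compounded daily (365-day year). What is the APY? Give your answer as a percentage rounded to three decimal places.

6.077%

EAR = (1 + 0.0590/365)^365 − 1.
= (1 + 0.000162)^365 − 1 = 1.060770 − 1 = 6.077%.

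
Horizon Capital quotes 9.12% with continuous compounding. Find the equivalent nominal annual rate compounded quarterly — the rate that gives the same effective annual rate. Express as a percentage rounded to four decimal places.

EAR under continuous compounding: e^0.0912 − 1 = 0.095488.
Solve (1 + r/4)^4 = 1.095488: r/4 = 1.095488^(1/4) − 1 = 0.023062, so r = 0.092248 = 9.2248%.

9.2248%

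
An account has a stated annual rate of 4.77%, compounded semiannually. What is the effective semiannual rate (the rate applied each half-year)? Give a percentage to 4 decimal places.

2.3850%

With a nominal annual rate compounded semiannually, the periodic rate is the nominal rate divided by 2.
i = 0.0477 / 2 = 0.0238500 = 2.3850%.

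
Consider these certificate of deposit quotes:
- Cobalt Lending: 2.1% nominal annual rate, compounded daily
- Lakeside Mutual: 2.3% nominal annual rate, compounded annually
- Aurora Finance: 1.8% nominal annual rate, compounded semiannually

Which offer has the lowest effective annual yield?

Cobalt Lending: (1 + 0.021/365)^365 − 1 = 2.122%
Lakeside Mutual: compounded annually, EAR = 2.300%
Aurora Finance: (1 + 0.018/2)^2 − 1 = 1.808%
The lowest effective annual rate is Aurora Finance at 1.808%.

Aurora Finance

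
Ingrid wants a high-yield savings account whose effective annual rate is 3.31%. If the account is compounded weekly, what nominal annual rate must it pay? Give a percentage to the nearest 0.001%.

3.257%

(1 + r/52)^52 − 1 = 0.0331, so 1 + r/52 = 1.0331^(1/52).
r/52 = 0.000626, so r = 0.032574 = 3.257%.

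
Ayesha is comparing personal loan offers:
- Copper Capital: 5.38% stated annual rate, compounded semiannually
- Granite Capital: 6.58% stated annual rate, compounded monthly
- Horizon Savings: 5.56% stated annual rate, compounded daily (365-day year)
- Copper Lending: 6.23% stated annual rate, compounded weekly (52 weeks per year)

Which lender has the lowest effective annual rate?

Copper Capital: (1 + 0.0538/2)^2 − 1 = 5.452%
Granite Capital: (1 + 0.0658/12)^12 − 1 = 6.782%
Horizon Savings: (1 + 0.0556/365)^365 − 1 = 5.717%
Copper Lending: (1 + 0.0623/52)^52 − 1 = 6.424%
The lowest effective annual rate is Copper Capital at 5.452%.

Copper Capital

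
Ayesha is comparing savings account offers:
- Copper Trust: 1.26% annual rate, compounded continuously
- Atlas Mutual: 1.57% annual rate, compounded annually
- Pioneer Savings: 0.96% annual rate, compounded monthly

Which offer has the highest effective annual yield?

Atlas Mutual

Copper Trust: e^0.0126 − 1 = 1.268%
Atlas Mutual: compounded annually, EAR = 1.570%
Pioneer Savings: (1 + 0.0096/12)^12 − 1 = 0.964%
The highest effective annual rate is Atlas Mutual at 1.570%.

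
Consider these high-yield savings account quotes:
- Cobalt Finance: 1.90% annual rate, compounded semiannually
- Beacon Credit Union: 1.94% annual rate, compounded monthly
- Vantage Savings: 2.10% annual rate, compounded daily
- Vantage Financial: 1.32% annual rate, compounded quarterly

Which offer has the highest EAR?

Vantage Savings

Cobalt Finance: (1 + 0.0190/2)^2 − 1 = 1.909%
Beacon Credit Union: (1 + 0.0194/12)^12 − 1 = 1.957%
Vantage Savings: (1 + 0.0210/365)^365 − 1 = 2.122%
Vantage Financial: (1 + 0.0132/4)^4 − 1 = 1.327%
The highest effective annual rate is Vantage Savings at 2.122%.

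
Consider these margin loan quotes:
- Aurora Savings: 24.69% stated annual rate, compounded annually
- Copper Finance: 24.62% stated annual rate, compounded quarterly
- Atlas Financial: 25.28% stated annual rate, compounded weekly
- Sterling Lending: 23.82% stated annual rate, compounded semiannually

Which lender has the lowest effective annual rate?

Aurora Savings

Aurora Savings: compounded annually, EAR = 24.690%
Copper Finance: (1 + 0.2462/4)^4 − 1 = 26.988%
Atlas Financial: (1 + 0.2528/52)^52 − 1 = 28.684%
Sterling Lending: (1 + 0.2382/2)^2 − 1 = 25.238%
The lowest effective annual rate is Aurora Savings at 24.690%.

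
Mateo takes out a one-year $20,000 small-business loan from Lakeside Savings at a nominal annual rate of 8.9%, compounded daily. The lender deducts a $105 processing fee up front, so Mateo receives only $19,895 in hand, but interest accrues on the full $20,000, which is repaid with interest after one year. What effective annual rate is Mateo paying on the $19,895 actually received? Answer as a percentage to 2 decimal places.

9.88%

Amount owed after one year: 20,000 × (1 + 0.089/365)^365 = 20,000 × 1.093069 = $21,861.38.
Effective rate on net proceeds: 21,861.38 / 19,895 − 1 = 0.098838 = 9.88%.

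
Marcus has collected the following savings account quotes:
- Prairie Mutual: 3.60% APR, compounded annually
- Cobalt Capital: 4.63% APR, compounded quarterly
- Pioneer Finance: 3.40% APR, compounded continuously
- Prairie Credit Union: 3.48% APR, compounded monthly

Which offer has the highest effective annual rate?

Cobalt Capital

Prairie Mutual: compounded annually, EAR = 3.600%
Cobalt Capital: (1 + 0.0463/4)^4 − 1 = 4.711%
Pioneer Finance: e^0.0340 − 1 = 3.458%
Prairie Credit Union: (1 + 0.0348/12)^12 − 1 = 3.536%
The highest effective annual rate is Cobalt Capital at 4.711%.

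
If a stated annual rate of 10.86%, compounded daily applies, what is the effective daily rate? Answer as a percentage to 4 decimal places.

0.0298%

With a nominal annual rate compounded daily, the periodic rate is the nominal rate divided by 365.
i = 0.1086 / 365 = 0.0002975 = 0.0298%.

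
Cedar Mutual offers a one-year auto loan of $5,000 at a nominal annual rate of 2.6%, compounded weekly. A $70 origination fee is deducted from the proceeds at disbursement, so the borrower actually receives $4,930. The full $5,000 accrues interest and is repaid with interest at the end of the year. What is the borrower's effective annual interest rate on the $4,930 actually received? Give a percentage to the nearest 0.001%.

Amount owed after one year: 5,000 × (1 + 0.026/52)^52 = 5,000 × 1.026334 = $5,131.67.
Effective rate on net proceeds: 5,131.67 / 4,930 − 1 = 0.040907 = 4.091%.

4.091%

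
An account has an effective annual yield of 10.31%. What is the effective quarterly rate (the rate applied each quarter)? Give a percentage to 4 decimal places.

2.4834%

The per-quarter rate i satisfies (1 + i)^4 = 1 + 0.1031.
i = 1.1031^(1/4) − 1 = 0.0248345 = 2.4834%.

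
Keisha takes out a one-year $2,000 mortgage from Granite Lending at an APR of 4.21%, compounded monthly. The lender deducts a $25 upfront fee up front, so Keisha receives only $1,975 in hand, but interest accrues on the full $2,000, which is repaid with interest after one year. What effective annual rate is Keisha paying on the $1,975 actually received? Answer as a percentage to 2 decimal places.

5.61%

Amount owed after one year: 2,000 × (1 + 0.0421/12)^12 = 2,000 × 1.042922 = $2,085.84.
Effective rate on net proceeds: 2,085.84 / 1,975 − 1 = 0.056123 = 5.61%.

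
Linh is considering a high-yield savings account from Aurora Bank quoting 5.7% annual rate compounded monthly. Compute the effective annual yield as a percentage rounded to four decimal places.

EAR = (1 + 0.057/12)^12 − 1.
= 1.058513 − 1 = 5.8513%.

5.8513%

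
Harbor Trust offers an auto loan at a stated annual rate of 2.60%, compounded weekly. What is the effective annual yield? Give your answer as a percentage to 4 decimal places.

2.6334%

EAR = (1 + 0.0260/52)^52 − 1.
= (1 + 0.000500)^52 − 1 = 1.026334 − 1 = 2.6334%.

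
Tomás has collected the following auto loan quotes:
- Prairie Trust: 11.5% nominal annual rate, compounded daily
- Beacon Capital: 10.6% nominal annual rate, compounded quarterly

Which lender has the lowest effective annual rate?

Prairie Trust: (1 + 0.115/365)^365 − 1 = 12.185%
Beacon Capital: (1 + 0.106/4)^4 − 1 = 11.029%
The lowest effective annual rate is Beacon Capital at 11.029%.

Beacon Capital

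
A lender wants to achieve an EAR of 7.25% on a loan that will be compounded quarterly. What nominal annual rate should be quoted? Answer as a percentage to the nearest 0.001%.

7.061%

(1 + r/4)^4 − 1 = 0.0725, so 1 + r/4 = 1.0725^(1/4).
r/4 = 0.017652, so r = 0.070608 = 7.061%.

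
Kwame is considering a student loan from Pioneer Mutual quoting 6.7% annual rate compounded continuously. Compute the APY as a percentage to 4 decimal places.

6.9295%

With continuous compounding, EAR = e^0.067 − 1.
e^0.067 = 1.069295, so EAR = 0.069295 = 6.9295%.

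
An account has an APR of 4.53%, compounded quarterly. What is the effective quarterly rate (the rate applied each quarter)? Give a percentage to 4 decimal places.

With a nominal annual rate compounded quarterly, the periodic rate is the nominal rate divided by 4.
i = 0.0453 / 4 = 0.0113250 = 1.1325%.

1.1325%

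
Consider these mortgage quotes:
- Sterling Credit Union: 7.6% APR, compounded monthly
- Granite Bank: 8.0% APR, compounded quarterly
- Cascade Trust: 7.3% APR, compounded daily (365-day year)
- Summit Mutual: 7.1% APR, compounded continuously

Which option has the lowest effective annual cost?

Sterling Credit Union: (1 + 0.076/12)^12 − 1 = 7.870%
Granite Bank: (1 + 0.080/4)^4 − 1 = 8.243%
Cascade Trust: (1 + 0.073/365)^365 − 1 = 7.572%
Summit Mutual: e^0.071 − 1 = 7.358%
The lowest effective annual rate is Summit Mutual at 7.358%.

Summit Mutual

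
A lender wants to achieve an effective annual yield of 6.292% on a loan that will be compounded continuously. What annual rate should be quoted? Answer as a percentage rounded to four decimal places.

Continuous: nominal r satisfies e^r − 1 = 0.06292.
r = ln(1 + 0.06292) = ln(1.06292) = 0.061020 = 6.1020%.

6.1020%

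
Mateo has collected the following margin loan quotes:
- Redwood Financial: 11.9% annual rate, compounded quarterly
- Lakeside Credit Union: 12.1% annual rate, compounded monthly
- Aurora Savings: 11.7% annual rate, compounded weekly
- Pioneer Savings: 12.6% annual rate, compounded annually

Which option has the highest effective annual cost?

Lakeside Credit Union

Redwood Financial: (1 + 0.119/4)^4 − 1 = 12.442%
Lakeside Credit Union: (1 + 0.121/12)^12 − 1 = 12.794%
Aurora Savings: (1 + 0.117/52)^52 − 1 = 12.397%
Pioneer Savings: compounded annually, EAR = 12.600%
The highest effective annual rate is Lakeside Credit Union at 12.794%.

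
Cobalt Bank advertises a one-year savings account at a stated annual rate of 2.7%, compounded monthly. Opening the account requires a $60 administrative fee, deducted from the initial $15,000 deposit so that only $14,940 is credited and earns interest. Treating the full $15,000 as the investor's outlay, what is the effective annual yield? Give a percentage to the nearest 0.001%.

2.323%

Value after one year: 14,940 × (1 + 0.027/12)^12 = 14,940 × 1.027337 = $15,348.41.
Effective yield on the $15,000 outlay: 15,348.41 / 15,000 − 1 = 0.023227 = 2.323%.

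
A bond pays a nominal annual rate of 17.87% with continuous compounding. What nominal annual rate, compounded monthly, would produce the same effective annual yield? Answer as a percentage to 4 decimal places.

18.0037%

EAR under continuous compounding: e^0.1787 − 1 = 0.195662.
Solve (1 + r/12)^12 = 1.195662: r/12 = 1.195662^(1/12) − 1 = 0.015003, so r = 0.180037 = 18.0037%.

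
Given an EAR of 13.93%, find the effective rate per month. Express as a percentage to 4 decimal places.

1.0927%

The per-month rate i satisfies (1 + i)^12 = 1 + 0.1393.
i = 1.1393^(1/12) − 1 = 0.0109271 = 1.0927%.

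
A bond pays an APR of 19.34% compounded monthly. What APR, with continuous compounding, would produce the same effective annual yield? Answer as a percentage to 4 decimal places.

19.1858%

EAR = (1 + 0.1934/12)^12 − 1 = 0.211499.
Equivalent continuous rate: r = ln(1 + 0.211499) = 0.191858 = 19.1858%.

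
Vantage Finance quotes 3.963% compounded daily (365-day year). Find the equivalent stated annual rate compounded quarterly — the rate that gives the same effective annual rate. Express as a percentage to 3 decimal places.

EAR = (1 + 0.03963/365)^365 − 1 = 0.040424.
Solve (1 + r/4)^4 = 1.040424: r/4 = 1.040424^(1/4) − 1 = 0.009956, so r = 0.039825 = 3.982%.

3.982%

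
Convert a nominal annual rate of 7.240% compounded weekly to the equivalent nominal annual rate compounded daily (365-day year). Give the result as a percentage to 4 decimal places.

7.2357%

EAR = (1 + 0.07240/52)^52 − 1 = 0.075031.
Solve (1 + r/365)^365 = 1.075031: r/365 = 1.075031^(1/365) − 1 = 0.000198, so r = 0.072357 = 7.2357%.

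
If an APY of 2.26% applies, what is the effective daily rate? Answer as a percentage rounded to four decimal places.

0.0061%

The per-day rate i satisfies (1 + i)^365 = 1 + 0.0226.
i = 1.0226^(1/365) − 1 = 0.0000612 = 0.0061%.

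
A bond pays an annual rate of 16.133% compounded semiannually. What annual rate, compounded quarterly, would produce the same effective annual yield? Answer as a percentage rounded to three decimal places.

EAR = (1 + 0.16133/2)^2 − 1 = 0.167837.
Solve (1 + r/4)^4 = 1.167837: r/4 = 1.167837^(1/4) − 1 = 0.039550, so r = 0.158202 = 15.820%.

15.820%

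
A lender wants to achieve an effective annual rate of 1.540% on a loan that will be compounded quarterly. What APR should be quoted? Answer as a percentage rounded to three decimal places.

1.531%

(1 + r/4)^4 − 1 = 0.01540, so 1 + r/4 = 1.01540^(1/4).
r/4 = 0.003828, so r = 0.015312 = 1.531%.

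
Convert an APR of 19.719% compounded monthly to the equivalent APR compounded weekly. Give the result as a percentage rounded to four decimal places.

EAR = (1 + 0.19719/12)^12 − 1 = 0.216025.
Solve (1 + r/52)^52 = 1.216025: r/52 = 1.216025^(1/52) − 1 = 0.003768, so r = 0.195956 = 19.5956%.

19.5956%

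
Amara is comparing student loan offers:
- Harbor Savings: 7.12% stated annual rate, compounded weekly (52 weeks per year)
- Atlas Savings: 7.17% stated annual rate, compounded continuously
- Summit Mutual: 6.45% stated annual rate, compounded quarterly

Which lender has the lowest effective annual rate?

Harbor Savings: (1 + 0.0712/52)^52 − 1 = 7.374%
Atlas Savings: e^0.0717 − 1 = 7.433%
Summit Mutual: (1 + 0.0645/4)^4 − 1 = 6.608%
The lowest effective annual rate is Summit Mutual at 6.608%.

Summit Mutual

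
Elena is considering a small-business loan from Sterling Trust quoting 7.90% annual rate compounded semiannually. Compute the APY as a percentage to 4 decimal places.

8.0560%

EAR = (1 + 0.0790/2)^2 − 1.
= 1.080560 − 1 = 8.0560%.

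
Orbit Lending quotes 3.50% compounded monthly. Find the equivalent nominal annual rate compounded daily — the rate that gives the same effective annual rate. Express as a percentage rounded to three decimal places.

3.495%

EAR = (1 + 0.0350/12)^12 − 1 = 0.035567.
Solve (1 + r/365)^365 = 1.035567: r/365 = 1.035567^(1/365) − 1 = 0.000096, so r = 0.034951 = 3.495%.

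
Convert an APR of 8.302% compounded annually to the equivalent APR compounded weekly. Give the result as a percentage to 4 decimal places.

7.9815%

Compounded annually, EAR = nominal = 0.083020.
Solve (1 + r/52)^52 = 1.083020: r/52 = 1.083020^(1/52) − 1 = 0.001535, so r = 0.079815 = 7.9815%.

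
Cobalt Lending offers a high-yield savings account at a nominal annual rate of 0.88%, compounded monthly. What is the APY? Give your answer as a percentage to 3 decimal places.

EAR = (1 + 0.0088/12)^12 − 1.
= (1 + 0.000733)^12 − 1 = 1.008836 − 1 = 0.884%.

0.884%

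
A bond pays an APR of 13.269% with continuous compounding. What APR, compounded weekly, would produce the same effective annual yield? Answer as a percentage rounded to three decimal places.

13.286%

EAR under continuous compounding: e^0.13269 − 1 = 0.141896.
Solve (1 + r/52)^52 = 1.141896: r/52 = 1.141896^(1/52) − 1 = 0.002555, so r = 0.132859 = 13.286%.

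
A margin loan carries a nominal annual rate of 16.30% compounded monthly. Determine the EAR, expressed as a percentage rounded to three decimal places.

EAR = (1 + 0.1630/12)^12 − 1.
= 1.175746 − 1 = 17.575%.

17.575%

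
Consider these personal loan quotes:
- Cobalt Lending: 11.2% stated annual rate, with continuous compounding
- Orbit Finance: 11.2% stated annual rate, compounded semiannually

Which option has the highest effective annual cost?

Cobalt Lending: e^0.112 − 1 = 11.851%
Orbit Finance: (1 + 0.112/2)^2 − 1 = 11.514%
The highest effective annual rate is Cobalt Lending at 11.851%.

Cobalt Lending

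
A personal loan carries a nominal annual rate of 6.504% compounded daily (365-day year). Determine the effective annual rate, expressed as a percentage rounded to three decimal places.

6.720%

EAR = (1 + 0.06504/365)^365 − 1.
= (1 + 0.000178)^365 − 1 = 1.067196 − 1 = 6.720%.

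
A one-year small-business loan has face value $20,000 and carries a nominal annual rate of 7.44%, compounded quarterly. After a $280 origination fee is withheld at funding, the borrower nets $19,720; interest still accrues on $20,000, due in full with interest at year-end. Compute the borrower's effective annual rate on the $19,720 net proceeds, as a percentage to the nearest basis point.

Amount owed after one year: 20,000 × (1 + 0.0744/4)^4 = 20,000 × 1.076502 = $21,530.03.
Effective rate on net proceeds: 21,530.03 / 19,720 − 1 = 0.091787 = 9.18%.

9.18%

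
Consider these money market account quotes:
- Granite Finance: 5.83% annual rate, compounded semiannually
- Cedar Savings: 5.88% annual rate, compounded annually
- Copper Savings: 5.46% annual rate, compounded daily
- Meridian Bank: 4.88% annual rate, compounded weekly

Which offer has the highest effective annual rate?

Granite Finance

Granite Finance: (1 + 0.0583/2)^2 − 1 = 5.915%
Cedar Savings: compounded annually, EAR = 5.880%
Copper Savings: (1 + 0.0546/365)^365 − 1 = 5.611%
Meridian Bank: (1 + 0.0488/52)^52 − 1 = 4.999%
The highest effective annual rate is Granite Finance at 5.915%.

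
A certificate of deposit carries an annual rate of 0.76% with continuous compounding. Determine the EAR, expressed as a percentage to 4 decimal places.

With continuous compounding, EAR = e^0.0076 − 1.
e^0.0076 = 1.007629, so EAR = 0.007629 = 0.7629%.

0.7629%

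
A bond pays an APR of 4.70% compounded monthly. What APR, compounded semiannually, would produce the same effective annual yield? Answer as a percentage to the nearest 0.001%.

4.746%

EAR = (1 + 0.0470/12)^12 − 1 = 0.048026.
Solve (1 + r/2)^2 = 1.048026: r/2 = 1.048026^(1/2) − 1 = 0.023731, so r = 0.047463 = 4.746%.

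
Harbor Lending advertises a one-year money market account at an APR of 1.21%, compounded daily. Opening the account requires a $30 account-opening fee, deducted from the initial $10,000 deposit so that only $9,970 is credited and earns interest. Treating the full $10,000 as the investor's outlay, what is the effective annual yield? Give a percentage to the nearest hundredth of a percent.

0.91%

Value after one year: 9,970 × (1 + 0.0121/365)^365 = 9,970 × 1.012173 = $10,091.37.
Effective yield on the $10,000 outlay: 10,091.37 / 10,000 − 1 = 0.009137 = 0.91%.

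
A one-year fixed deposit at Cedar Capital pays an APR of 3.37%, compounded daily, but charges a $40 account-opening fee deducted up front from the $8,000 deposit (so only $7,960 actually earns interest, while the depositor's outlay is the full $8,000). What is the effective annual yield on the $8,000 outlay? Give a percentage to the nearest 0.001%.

2.910%

Value after one year: 7,960 × (1 + 0.0337/365)^365 = 7,960 × 1.034273 = $8,232.81.
Effective yield on the $8,000 outlay: 8,232.81 / 8,000 − 1 = 0.029101 = 2.910%.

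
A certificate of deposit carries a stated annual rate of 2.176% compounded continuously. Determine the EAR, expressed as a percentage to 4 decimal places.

2.1998%

With continuous compounding, EAR = e^0.02176 − 1.
e^0.02176 = 1.021998, so EAR = 0.021998 = 2.1998%.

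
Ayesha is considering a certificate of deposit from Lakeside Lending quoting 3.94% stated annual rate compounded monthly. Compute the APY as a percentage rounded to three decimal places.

4.012%

EAR = (1 + 0.0394/12)^12 − 1.
= (1 + 0.003283)^12 − 1 = 1.040119 − 1 = 4.012%.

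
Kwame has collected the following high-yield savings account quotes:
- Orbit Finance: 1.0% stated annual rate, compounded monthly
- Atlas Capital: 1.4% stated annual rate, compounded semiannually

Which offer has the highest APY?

Orbit Finance: (1 + 0.010/12)^12 − 1 = 1.005%
Atlas Capital: (1 + 0.014/2)^2 − 1 = 1.405%
The highest effective annual rate is Atlas Capital at 1.405%.

Atlas Capital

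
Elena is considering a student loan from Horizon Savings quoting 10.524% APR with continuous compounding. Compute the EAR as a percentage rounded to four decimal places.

With continuous compounding, EAR = e^0.10524 − 1.
e^0.10524 = 1.110977, so EAR = 0.110977 = 11.0977%.

11.0977%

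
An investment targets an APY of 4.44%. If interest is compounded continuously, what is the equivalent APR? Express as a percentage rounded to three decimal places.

4.344%

Continuous: nominal r satisfies e^r − 1 = 0.0444.
r = ln(1 + 0.0444) = ln(1.0444) = 0.043443 = 4.344%.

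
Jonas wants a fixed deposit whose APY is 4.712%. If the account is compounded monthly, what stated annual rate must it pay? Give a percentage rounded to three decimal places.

(1 + r/12)^12 − 1 = 0.04712, so 1 + r/12 = 1.04712^(1/12).
r/12 = 0.003844, so r = 0.046132 = 4.613%.

4.613%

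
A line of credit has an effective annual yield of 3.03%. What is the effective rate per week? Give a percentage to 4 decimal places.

The per-week rate i satisfies (1 + i)^52 = 1 + 0.0303.
i = 1.0303^(1/52) − 1 = 0.0005742 = 0.0574%.

0.0574%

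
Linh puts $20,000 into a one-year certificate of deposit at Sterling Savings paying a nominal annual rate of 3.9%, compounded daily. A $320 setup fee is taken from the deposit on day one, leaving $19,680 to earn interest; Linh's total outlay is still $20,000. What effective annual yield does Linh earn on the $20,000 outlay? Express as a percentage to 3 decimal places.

2.313%

Value after one year: 19,680 × (1 + 0.039/365)^365 = 19,680 × 1.039768 = $20,462.64.
Effective yield on the $20,000 outlay: 20,462.64 / 20,000 − 1 = 0.023132 = 2.313%.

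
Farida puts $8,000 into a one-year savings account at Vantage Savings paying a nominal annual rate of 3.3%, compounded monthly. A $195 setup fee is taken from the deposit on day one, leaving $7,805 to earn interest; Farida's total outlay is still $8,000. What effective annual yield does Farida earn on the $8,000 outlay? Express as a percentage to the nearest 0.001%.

Value after one year: 7,805 × (1 + 0.033/12)^12 = 7,805 × 1.033504 = $8,066.50.
Effective yield on the $8,000 outlay: 8,066.50 / 8,000 − 1 = 0.008312 = 0.831%.

0.831%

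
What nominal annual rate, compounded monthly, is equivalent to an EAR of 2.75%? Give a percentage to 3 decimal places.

(1 + r/12)^12 − 1 = 0.0275, so 1 + r/12 = 1.0275^(1/12).
r/12 = 0.002263, so r = 0.027159 = 2.716%.

2.716%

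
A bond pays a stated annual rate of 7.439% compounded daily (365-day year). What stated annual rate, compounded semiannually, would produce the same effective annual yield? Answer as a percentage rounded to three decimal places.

7.578%

EAR = (1 + 0.07439/365)^365 − 1 = 0.077219.
Solve (1 + r/2)^2 = 1.077219: r/2 = 1.077219^(1/2) − 1 = 0.037891, so r = 0.075783 = 7.578%.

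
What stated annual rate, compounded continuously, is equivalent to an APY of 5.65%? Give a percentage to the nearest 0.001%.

5.496%

Continuous: nominal r satisfies e^r − 1 = 0.0565.
r = ln(1 + 0.0565) = ln(1.0565) = 0.054962 = 5.496%.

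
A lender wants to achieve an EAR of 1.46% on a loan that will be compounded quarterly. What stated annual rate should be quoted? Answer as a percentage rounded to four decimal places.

(1 + r/4)^4 − 1 = 0.0146, so 1 + r/4 = 1.0146^(1/4).
r/4 = 0.003630, so r = 0.014521 = 1.4521%.

1.4521%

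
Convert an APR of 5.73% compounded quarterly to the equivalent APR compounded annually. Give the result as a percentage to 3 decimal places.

5.854%

EAR = (1 + 0.0573/4)^4 − 1 = 0.058543.
Compounded annually, the equivalent nominal rate is the EAR itself: 5.854%.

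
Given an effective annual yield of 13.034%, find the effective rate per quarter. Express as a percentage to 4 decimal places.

The per-quarter rate i satisfies (1 + i)^4 = 1 + 0.13034.
i = 1.13034^(1/4) − 1 = 0.0311035 = 3.1104%.

3.1104%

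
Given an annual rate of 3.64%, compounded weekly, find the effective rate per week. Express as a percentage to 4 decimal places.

0.0700%

With a nominal annual rate compounded weekly, the periodic rate is the nominal rate divided by 52.
i = 0.0364 / 52 = 0.0007000 = 0.0700%.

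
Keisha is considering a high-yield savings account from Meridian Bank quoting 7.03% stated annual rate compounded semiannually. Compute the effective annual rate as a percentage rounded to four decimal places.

EAR = (1 + 0.0703/2)^2 − 1.
= 1.071536 − 1 = 7.1536%.

7.1536%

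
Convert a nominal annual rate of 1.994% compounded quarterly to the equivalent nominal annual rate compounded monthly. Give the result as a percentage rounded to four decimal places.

1.9907%

EAR = (1 + 0.01994/4)^4 − 1 = 0.020090.
Solve (1 + r/12)^12 = 1.020090: r/12 = 1.020090^(1/12) − 1 = 0.001659, so r = 0.019907 = 1.9907%.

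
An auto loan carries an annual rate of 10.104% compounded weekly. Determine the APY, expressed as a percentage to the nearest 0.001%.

10.621%

EAR = (1 + 0.10104/52)^52 − 1.
= 1.106212 − 1 = 10.621%.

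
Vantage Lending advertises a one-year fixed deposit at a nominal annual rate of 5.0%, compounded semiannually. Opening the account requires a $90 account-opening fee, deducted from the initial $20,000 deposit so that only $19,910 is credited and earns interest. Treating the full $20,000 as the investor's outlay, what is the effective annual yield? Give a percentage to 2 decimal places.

Value after one year: 19,910 × (1 + 0.050/2)^2 = 19,910 × 1.050625 = $20,917.94.
Effective yield on the $20,000 outlay: 20,917.94 / 20,000 − 1 = 0.045897 = 4.59%.

4.59%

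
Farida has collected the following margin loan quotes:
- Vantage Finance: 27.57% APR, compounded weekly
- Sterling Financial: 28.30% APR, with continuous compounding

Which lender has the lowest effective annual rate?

Vantage Finance

Vantage Finance: (1 + 0.2757/52)^52 − 1 = 31.649%
Sterling Financial: e^0.2830 − 1 = 32.711%
The lowest effective annual rate is Vantage Finance at 31.649%.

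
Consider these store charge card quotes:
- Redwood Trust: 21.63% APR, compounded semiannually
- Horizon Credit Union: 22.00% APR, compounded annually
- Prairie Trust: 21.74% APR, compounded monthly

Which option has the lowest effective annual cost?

Horizon Credit Union

Redwood Trust: (1 + 0.2163/2)^2 − 1 = 22.800%
Horizon Credit Union: compounded annually, EAR = 22.000%
Prairie Trust: (1 + 0.2174/12)^12 − 1 = 24.043%
The lowest effective annual rate is Horizon Credit Union at 22.000%.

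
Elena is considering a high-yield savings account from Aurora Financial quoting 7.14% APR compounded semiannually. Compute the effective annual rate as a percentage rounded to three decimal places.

EAR = (1 + 0.0714/2)^2 − 1.
= (1 + 0.035700)^2 − 1 = 1.072674 − 1 = 7.267%.

7.267%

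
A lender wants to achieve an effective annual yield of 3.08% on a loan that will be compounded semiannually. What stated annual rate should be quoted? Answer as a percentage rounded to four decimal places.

3.0566%

(1 + r/2)^2 − 1 = 0.0308, so 1 + r/2 = 1.0308^(1/2).
r/2 = 0.015283, so r = 0.030566 = 3.0566%.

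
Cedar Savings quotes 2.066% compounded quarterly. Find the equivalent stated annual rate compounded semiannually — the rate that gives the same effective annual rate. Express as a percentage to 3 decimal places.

2.071%

EAR = (1 + 0.02066/4)^4 − 1 = 0.020821.
Solve (1 + r/2)^2 = 1.020821: r/2 = 1.020821^(1/2) − 1 = 0.010357, so r = 0.020713 = 2.071%.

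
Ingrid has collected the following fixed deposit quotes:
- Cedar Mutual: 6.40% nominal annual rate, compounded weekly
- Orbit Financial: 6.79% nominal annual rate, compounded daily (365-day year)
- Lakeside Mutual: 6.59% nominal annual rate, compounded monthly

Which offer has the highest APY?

Orbit Financial

Cedar Mutual: (1 + 0.0640/52)^52 − 1 = 6.605%
Orbit Financial: (1 + 0.0679/365)^365 − 1 = 7.025%
Lakeside Mutual: (1 + 0.0659/12)^12 − 1 = 6.793%
The highest effective annual rate is Orbit Financial at 7.025%.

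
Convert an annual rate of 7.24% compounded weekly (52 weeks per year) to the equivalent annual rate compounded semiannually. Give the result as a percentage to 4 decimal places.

EAR = (1 + 0.0724/52)^52 − 1 = 0.075031.
Solve (1 + r/2)^2 = 1.075031: r/2 = 1.075031^(1/2) − 1 = 0.036837, so r = 0.073674 = 7.3674%.

7.3674%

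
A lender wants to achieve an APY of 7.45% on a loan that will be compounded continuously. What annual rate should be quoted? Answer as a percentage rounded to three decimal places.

7.186%

Continuous: nominal r satisfies e^r − 1 = 0.0745.
r = ln(1 + 0.0745) = ln(1.0745) = 0.071855 = 7.186%.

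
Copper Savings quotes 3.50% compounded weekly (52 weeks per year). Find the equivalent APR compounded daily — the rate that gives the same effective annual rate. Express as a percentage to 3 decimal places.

EAR = (1 + 0.0350/52)^52 − 1 = 0.035608.
Solve (1 + r/365)^365 = 1.035608: r/365 = 1.035608^(1/365) − 1 = 0.000096, so r = 0.034990 = 3.499%.

3.499%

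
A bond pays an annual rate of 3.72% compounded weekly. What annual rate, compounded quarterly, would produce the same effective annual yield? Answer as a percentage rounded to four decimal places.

EAR = (1 + 0.0372/52)^52 − 1 = 0.037887.
Solve (1 + r/4)^4 = 1.037887: r/4 = 1.037887^(1/4) − 1 = 0.009340, so r = 0.037360 = 3.7360%.

3.7360%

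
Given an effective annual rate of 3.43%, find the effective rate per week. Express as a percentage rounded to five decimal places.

The per-week rate i satisfies (1 + i)^52 = 1 + 0.0343.
i = 1.0343^(1/52) − 1 = 0.0006488 = 0.06488%.

0.06488%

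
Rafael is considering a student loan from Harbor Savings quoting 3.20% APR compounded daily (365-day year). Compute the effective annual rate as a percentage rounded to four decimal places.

3.2516%

EAR = (1 + 0.0320/365)^365 − 1.
= (1 + 0.000088)^365 − 1 = 1.032516 − 1 = 3.2516%.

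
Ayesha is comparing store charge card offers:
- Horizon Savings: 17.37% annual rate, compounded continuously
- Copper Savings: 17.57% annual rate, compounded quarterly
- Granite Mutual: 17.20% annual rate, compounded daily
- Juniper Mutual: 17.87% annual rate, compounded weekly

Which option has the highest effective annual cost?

Juniper Mutual

Horizon Savings: e^0.1737 − 1 = 18.970%
Copper Savings: (1 + 0.1757/4)^4 − 1 = 18.762%
Granite Mutual: (1 + 0.1720/365)^365 − 1 = 18.763%
Juniper Mutual: (1 + 0.1787/52)^52 − 1 = 19.530%
The highest effective annual rate is Juniper Mutual at 19.530%.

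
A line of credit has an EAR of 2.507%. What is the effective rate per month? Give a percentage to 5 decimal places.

0.20655%

The per-month rate i satisfies (1 + i)^12 = 1 + 0.02507.
i = 1.02507^(1/12) − 1 = 0.0020655 = 0.20655%.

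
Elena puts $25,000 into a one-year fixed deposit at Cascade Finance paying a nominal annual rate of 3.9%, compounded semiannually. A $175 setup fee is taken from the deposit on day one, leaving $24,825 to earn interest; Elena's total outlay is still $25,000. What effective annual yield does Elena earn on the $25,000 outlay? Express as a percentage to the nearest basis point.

3.21%

Value after one year: 24,825 × (1 + 0.039/2)^2 = 24,825 × 1.039380 = $25,802.61.
Effective yield on the $25,000 outlay: 25,802.61 / 25,000 − 1 = 0.032105 = 3.21%.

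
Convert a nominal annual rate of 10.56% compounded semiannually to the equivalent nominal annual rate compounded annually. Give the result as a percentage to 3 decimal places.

10.839%

EAR = (1 + 0.1056/2)^2 − 1 = 0.108388.
Compounded annually, the equivalent nominal rate is the EAR itself: 10.839%.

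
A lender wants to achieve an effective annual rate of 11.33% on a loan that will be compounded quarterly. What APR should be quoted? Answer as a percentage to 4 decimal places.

(1 + r/4)^4 − 1 = 0.1133, so 1 + r/4 = 1.1133^(1/4).
r/4 = 0.027195, so r = 0.108781 = 10.8781%.

10.8781%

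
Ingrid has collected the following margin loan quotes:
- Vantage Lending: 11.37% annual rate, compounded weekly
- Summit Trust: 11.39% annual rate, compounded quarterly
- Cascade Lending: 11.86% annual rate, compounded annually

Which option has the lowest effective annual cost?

Cascade Lending

Vantage Lending: (1 + 0.1137/52)^52 − 1 = 12.028%
Summit Trust: (1 + 0.1139/4)^4 − 1 = 11.886%
Cascade Lending: compounded annually, EAR = 11.860%
The lowest effective annual rate is Cascade Lending at 11.860%.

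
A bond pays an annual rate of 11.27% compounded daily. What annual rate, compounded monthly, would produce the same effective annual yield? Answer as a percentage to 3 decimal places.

EAR = (1 + 0.1127/365)^365 − 1 = 0.119277.
Solve (1 + r/12)^12 = 1.119277: r/12 = 1.119277^(1/12) − 1 = 0.009434, so r = 0.113213 = 11.321%.

11.321%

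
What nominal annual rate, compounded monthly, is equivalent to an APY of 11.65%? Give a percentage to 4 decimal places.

11.0706%

(1 + r/12)^12 − 1 = 0.1165, so 1 + r/12 = 1.1165^(1/12).
r/12 = 0.009226, so r = 0.110706 = 11.0706%.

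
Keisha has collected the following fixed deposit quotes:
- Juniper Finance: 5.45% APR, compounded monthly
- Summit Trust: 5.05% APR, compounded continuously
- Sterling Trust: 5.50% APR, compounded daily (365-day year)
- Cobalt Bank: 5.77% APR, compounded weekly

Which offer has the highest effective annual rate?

Juniper Finance: (1 + 0.0545/12)^12 − 1 = 5.588%
Summit Trust: e^0.0505 − 1 = 5.180%
Sterling Trust: (1 + 0.0550/365)^365 − 1 = 5.654%
Cobalt Bank: (1 + 0.0577/52)^52 − 1 = 5.936%
The highest effective annual rate is Cobalt Bank at 5.936%.

Cobalt Bank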